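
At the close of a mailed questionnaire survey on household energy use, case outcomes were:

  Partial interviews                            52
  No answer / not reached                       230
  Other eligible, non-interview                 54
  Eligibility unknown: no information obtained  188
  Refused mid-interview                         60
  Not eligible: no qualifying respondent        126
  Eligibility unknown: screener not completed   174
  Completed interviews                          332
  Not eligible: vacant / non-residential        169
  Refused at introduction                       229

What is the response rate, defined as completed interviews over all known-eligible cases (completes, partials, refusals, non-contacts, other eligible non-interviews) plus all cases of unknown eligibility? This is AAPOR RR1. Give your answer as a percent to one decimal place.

Declined to participate = 229 + 60 = 289
Eligibility not determined = 174 + 188 = 362
Screened out, ineligible = 126 + 169 = 295
Num = 332
Denominator = 332 + 52 + 289 + 230 + 54 + 362 = 1319
RR1 = 332 / 1319 = 0.2517

25.2%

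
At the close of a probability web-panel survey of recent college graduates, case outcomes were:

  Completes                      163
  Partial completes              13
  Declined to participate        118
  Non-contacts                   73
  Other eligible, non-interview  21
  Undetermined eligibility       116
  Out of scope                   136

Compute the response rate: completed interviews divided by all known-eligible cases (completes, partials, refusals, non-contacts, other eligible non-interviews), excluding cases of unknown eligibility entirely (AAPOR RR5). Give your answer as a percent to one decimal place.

Numerator = 163
Denom = 163 + 13 + 118 + 73 + 21 = 388
RR5 = 163 / 388 = 0.4201

42.0%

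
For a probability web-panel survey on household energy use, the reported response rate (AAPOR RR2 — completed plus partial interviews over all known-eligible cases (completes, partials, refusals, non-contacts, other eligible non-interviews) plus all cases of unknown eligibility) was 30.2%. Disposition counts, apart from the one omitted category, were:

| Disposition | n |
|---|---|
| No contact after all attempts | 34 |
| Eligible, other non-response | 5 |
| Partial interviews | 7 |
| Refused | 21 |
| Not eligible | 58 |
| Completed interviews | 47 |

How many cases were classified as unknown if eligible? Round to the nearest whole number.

Numerator: 47 + 7 = 54
RR2 = 54 / D = 0.302
D = 54 / 0.302 = 178.8
Other denominator terms total 114
unknown if eligible = 178.8 − 114 ≈ 65

65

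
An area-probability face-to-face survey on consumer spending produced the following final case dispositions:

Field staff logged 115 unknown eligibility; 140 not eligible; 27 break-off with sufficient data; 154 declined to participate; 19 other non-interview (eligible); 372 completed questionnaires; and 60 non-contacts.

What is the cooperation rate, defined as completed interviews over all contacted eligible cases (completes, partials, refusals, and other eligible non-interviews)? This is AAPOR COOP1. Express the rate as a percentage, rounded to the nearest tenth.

65.0%

Num → 372
Denom → 372 + 27 + 154 + 19 = 572
COOP1 = 372 / 572 = 0.6503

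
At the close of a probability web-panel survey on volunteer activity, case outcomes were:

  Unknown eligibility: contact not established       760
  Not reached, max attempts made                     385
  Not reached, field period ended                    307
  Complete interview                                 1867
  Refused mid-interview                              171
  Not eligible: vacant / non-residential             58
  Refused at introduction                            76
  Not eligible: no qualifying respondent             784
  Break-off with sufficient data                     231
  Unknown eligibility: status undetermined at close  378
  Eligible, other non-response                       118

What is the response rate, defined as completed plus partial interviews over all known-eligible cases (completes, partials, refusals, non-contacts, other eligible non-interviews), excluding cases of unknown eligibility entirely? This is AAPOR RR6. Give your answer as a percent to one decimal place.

Refused = 76 + 171 = 247
Non-contacts = 307 + 385 = 692
Eligibility not determined = 760 + 378 = 1138
Ineligible = 784 + 58 = 842
Num → 1867 + 231 = 2098
Denom → 1867 + 231 + 247 + 692 + 118 = 3155
RR6 = 2098 / 3155 = 0.6650

66.5%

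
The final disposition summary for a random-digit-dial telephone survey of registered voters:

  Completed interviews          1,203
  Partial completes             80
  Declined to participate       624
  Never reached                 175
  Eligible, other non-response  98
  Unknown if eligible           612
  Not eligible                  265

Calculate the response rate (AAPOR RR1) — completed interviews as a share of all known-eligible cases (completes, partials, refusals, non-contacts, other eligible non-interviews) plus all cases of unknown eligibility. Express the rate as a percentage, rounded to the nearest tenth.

Num = 1203
Denominator = 1203 + 80 + 624 + 175 + 98 + 612 = 2792
RR1 = 1203 / 2792 = 0.4309

43.1%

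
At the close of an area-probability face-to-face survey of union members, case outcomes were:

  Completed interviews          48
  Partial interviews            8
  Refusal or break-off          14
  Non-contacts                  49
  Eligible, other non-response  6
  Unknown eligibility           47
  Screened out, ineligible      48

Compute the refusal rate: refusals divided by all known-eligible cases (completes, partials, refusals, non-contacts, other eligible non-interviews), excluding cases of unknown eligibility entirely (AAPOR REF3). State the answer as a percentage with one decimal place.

Numerator → 14
Denom → 48 + 8 + 14 + 49 + 6 = 125
REF3 = 14 / 125 = 0.1120

11.2%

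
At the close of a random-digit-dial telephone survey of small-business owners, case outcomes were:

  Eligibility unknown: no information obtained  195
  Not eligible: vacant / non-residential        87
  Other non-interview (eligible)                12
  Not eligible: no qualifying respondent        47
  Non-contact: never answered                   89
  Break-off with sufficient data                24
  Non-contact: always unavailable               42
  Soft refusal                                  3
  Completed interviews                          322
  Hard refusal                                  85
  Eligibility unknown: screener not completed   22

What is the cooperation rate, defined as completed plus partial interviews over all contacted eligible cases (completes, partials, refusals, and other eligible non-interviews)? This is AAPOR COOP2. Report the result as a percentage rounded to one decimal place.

77.6%

Refusals = 85 + 3 = 88
No contact after all attempts = 89 + 42 = 131
Unknown if eligible = 22 + 195 = 217
Ineligible = 47 + 87 = 134
Num → 322 + 24 = 346
Denom → 322 + 24 + 88 + 12 = 446
COOP2 = 346 / 446 = 0.7758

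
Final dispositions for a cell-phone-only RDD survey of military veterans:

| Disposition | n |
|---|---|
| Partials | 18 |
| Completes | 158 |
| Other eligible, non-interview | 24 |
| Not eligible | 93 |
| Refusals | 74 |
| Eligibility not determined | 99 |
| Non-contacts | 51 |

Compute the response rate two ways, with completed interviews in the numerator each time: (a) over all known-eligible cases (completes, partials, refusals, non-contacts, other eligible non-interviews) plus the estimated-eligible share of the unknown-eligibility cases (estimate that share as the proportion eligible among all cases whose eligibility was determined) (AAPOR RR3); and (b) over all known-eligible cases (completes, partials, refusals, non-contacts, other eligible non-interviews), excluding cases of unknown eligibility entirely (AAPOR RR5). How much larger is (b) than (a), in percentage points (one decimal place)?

Numerator → 158
Known eligible → 158 + 18 + 74 + 51 + 24 = 325
e = 325 / (325 + 93) = 325 / 418 = 0.7775
e × U → 0.7775 × 99 = 76.97
Denominator → 325 + 76.97 = 401.97
RR3 = 158 / 401.97 = 0.3931
Denominator → 158 + 18 + 74 + 51 + 24 = 325
RR5 = 158 / 325 = 0.4862
Difference = 48.62 − 39.31 = 9.31 percentage points

9.3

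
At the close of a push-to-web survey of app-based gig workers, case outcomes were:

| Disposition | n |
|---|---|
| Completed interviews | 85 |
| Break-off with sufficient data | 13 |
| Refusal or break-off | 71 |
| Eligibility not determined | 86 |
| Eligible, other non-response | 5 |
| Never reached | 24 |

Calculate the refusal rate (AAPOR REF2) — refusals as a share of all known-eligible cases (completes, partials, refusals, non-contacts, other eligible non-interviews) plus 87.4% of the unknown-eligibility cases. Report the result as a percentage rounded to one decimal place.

26.0%

Top = 71
Determined eligible = 85 + 13 + 71 + 24 + 5 = 198
e × U = 0.8740 × 86 = 75.16
Base = 198 + 75.16 = 273.16
REF2 = 71 / 273.16 = 0.2599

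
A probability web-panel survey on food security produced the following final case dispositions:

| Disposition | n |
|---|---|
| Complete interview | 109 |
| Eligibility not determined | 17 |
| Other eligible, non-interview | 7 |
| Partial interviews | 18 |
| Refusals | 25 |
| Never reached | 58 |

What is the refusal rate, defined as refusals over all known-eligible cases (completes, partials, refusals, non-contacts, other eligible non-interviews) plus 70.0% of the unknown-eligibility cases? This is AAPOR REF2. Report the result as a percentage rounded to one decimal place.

10.9%

Num = 25
Eligible (known) = 109 + 18 + 25 + 58 + 7 = 217
e × U = 0.7000 × 17 = 11.90
Base = 217 + 11.90 = 228.90
REF2 = 25 / 228.90 = 0.1092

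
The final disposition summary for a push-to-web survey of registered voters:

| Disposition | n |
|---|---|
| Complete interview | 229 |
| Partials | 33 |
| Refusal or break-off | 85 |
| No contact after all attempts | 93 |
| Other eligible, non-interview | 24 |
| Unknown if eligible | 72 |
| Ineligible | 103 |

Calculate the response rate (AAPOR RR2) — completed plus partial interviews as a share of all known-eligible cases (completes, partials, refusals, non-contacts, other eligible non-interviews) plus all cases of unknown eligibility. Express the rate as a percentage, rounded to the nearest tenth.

48.9%

Top: 229 + 33 = 262
Base: 229 + 33 + 85 + 93 + 24 + 72 = 536
RR2 = 262 / 536 = 0.4888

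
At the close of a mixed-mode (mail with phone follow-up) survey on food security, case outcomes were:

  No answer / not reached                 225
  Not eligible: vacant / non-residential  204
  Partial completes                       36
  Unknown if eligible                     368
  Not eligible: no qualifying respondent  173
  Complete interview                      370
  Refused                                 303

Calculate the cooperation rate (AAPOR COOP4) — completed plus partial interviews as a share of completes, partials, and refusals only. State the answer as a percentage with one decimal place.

Screened out, ineligible = 173 + 204 = 377
Numerator = 370 + 36 = 406
Denominator = 370 + 36 + 303 = 709
COOP4 = 406 / 709 = 0.5726

57.3%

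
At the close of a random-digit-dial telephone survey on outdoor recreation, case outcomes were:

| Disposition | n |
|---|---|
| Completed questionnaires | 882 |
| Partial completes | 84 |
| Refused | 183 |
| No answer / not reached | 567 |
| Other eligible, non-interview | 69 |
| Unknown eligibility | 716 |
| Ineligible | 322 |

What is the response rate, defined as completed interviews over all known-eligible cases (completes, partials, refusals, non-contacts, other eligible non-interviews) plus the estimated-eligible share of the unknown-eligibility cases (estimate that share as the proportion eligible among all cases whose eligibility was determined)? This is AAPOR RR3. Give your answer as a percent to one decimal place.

36.9%

Top → 882
Known eligible → 882 + 84 + 183 + 567 + 69 = 1785
e = 1785 / (1785 + 322) = 1785 / 2107 = 0.8472
Eligible share of unknowns → 0.8472 × 716 = 606.60
Denom → 1785 + 606.60 = 2391.60
RR3 = 882 / 2391.60 = 0.3688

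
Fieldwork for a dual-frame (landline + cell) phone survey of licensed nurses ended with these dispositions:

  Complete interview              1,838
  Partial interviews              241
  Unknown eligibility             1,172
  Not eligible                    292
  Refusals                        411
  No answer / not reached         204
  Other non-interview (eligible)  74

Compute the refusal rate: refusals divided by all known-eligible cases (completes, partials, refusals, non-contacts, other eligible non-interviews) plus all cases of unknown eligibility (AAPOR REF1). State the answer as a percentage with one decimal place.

Numerator: 411
Denom: 1838 + 241 + 411 + 204 + 74 + 1172 = 3940
REF1 = 411 / 3940 = 0.1043

10.4%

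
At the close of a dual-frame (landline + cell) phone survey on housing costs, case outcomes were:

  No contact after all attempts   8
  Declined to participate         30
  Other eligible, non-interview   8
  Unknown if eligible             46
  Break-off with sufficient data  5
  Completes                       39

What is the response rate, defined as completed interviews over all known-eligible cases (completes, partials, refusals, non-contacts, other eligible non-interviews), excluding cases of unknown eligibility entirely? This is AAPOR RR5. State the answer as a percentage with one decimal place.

43.3%

Numerator → 39
Denom → 39 + 5 + 30 + 8 + 8 = 90
RR5 = 39 / 90 = 0.4333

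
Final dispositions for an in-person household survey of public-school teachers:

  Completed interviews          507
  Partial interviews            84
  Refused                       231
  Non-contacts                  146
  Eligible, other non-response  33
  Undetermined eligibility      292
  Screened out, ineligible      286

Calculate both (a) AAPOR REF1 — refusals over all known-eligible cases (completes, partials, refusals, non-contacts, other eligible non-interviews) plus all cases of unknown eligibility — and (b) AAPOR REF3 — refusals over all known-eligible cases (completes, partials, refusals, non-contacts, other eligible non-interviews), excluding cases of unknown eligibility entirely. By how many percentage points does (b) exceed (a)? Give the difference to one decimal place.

Num: 231
Base: 507 + 84 + 231 + 146 + 33 + 292 = 1293
REF1 = 231 / 1293 = 0.1787
Base: 507 + 84 + 231 + 146 + 33 = 1001
REF3 = 231 / 1001 = 0.2308
Difference = 23.08 − 17.87 = 5.21 percentage points

5.2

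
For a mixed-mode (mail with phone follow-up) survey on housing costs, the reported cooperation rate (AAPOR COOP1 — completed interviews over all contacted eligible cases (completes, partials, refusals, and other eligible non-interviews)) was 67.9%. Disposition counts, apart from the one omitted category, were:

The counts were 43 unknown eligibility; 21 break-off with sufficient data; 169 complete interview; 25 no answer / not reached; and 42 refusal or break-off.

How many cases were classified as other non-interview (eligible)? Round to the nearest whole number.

COOP1 = 169 / D = 0.679
D = 169 / 0.679 = 248.9
Other denominator terms total 232
other non-interview (eligible) = 248.9 − 232 ≈ 17

17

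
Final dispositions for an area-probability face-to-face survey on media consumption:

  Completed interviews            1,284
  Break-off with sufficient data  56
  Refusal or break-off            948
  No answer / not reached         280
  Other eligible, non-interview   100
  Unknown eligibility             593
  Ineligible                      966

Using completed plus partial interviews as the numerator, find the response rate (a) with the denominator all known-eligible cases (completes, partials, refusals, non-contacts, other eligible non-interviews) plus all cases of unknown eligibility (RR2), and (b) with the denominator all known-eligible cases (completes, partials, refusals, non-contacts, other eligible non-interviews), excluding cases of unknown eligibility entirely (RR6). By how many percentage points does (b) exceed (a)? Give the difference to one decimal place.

9.1

Top: 1284 + 56 = 1340
Base: 1284 + 56 + 948 + 280 + 100 + 593 = 3261
RR2 = 1340 / 3261 = 0.4109
Base: 1284 + 56 + 948 + 280 + 100 = 2668
RR6 = 1340 / 2668 = 0.5022
Difference = 50.22 − 41.09 = 9.13 percentage points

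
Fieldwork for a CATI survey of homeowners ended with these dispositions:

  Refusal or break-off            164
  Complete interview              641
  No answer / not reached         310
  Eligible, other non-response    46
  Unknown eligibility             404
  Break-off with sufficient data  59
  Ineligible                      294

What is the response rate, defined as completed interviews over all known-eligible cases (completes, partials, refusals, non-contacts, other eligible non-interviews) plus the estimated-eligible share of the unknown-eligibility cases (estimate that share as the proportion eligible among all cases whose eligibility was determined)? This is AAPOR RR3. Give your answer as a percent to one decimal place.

41.5%

Num = 641
Eligible (known) = 641 + 59 + 164 + 310 + 46 = 1220
e = 1220 / (1220 + 294) = 1220 / 1514 = 0.8058
e × U = 0.8058 × 404 = 325.54
Denom = 1220 + 325.54 = 1545.54
RR3 = 641 / 1545.54 = 0.4147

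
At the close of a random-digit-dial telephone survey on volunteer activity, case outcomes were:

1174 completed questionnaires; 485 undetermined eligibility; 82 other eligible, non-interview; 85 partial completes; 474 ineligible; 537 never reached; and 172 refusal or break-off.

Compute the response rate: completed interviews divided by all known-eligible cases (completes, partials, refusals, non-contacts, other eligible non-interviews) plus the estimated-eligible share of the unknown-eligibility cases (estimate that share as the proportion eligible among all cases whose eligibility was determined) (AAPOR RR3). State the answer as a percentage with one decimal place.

48.0%

Top: 1174
Known eligible: 1174 + 85 + 172 + 537 + 82 = 2050
e = 2050 / (2050 + 474) = 2050 / 2524 = 0.8122
Eligible share of unknowns: 0.8122 × 485 = 393.92
Base: 2050 + 393.92 = 2443.92
RR3 = 1174 / 2443.92 = 0.4804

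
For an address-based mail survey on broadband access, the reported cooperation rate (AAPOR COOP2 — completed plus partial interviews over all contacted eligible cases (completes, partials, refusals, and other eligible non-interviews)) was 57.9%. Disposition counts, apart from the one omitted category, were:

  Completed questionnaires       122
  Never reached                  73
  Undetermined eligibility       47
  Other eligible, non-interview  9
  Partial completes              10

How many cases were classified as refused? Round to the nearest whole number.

Num = 122 + 10 = 132
COOP2 = 132 / D = 0.579
D = 132 / 0.579 = 228.0
Other denominator terms total 141
refused = 228.0 − 141 ≈ 87

87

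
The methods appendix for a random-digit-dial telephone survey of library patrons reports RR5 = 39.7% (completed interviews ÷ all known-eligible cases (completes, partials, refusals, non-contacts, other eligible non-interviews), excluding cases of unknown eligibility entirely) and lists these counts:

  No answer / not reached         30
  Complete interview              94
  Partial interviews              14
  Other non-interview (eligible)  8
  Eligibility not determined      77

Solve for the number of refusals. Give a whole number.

91

RR5 = 94 / D = 0.397
D = 94 / 0.397 = 236.8
Other denominator terms total 146
refusals = 236.8 − 146 ≈ 91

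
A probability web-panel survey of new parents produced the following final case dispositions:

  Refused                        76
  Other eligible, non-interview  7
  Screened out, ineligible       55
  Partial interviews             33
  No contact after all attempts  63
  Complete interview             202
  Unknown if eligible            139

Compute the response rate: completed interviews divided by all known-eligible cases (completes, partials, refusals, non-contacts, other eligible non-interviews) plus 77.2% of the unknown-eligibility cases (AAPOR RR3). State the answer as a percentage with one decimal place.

Numerator = 202
Eligible (known) = 202 + 33 + 76 + 63 + 7 = 381
e × U = 0.7720 × 139 = 107.31
Denom = 381 + 107.31 = 488.31
RR3 = 202 / 488.31 = 0.4137

41.4%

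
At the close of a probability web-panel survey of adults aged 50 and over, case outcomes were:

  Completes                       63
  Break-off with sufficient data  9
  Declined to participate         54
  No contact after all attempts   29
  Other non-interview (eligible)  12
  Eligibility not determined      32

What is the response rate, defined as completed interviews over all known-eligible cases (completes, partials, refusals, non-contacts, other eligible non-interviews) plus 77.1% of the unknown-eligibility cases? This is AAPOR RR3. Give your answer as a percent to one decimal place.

32.9%

Top → 63
Known eligible → 63 + 9 + 54 + 29 + 12 = 167
Estimated eligible among unknowns → 0.7710 × 32 = 24.67
Denominator → 167 + 24.67 = 191.67
RR3 = 63 / 191.67 = 0.3287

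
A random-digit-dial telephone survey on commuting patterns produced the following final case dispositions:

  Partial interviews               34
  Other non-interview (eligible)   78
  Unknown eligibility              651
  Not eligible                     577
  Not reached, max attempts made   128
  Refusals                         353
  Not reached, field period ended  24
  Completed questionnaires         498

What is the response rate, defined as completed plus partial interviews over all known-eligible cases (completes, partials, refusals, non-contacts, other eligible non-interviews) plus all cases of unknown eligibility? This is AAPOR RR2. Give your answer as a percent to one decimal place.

Never reached = 24 + 128 = 152
Numerator → 498 + 34 = 532
Denom → 498 + 34 + 353 + 152 + 78 + 651 = 1766
RR2 = 532 / 1766 = 0.3012

30.1%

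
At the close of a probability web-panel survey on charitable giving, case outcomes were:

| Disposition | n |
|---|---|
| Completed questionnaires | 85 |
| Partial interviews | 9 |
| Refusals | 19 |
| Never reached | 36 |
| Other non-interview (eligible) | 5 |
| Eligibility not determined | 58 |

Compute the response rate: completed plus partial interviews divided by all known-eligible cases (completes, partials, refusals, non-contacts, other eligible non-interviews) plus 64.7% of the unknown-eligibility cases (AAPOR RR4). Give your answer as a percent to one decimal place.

49.1%

Numerator: 85 + 9 = 94
Eligible (known): 85 + 9 + 19 + 36 + 5 = 154
e × U: 0.6470 × 58 = 37.53
Base: 154 + 37.53 = 191.53
RR4 = 94 / 191.53 = 0.4908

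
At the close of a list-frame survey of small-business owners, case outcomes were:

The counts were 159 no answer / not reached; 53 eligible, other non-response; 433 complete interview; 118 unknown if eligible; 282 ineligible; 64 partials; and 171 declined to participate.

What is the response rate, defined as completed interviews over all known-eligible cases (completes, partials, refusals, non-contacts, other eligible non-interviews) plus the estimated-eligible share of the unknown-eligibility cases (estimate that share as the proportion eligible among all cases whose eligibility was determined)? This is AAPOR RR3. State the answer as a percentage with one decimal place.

44.7%

Numerator = 433
Known eligible = 433 + 64 + 171 + 159 + 53 = 880
e = 880 / (880 + 282) = 880 / 1162 = 0.7573
Eligible share of unknowns = 0.7573 × 118 = 89.36
Denominator = 880 + 89.36 = 969.36
RR3 = 433 / 969.36 = 0.4467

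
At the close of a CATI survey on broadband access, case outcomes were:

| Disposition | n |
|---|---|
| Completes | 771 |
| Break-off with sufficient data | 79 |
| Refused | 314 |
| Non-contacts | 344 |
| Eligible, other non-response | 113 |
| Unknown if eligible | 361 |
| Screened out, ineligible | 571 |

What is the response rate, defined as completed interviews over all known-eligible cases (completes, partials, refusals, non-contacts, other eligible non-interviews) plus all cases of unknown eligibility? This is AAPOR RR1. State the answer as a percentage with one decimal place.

38.9%

Numerator = 771
Base = 771 + 79 + 314 + 344 + 113 + 361 = 1982
RR1 = 771 / 1982 = 0.3890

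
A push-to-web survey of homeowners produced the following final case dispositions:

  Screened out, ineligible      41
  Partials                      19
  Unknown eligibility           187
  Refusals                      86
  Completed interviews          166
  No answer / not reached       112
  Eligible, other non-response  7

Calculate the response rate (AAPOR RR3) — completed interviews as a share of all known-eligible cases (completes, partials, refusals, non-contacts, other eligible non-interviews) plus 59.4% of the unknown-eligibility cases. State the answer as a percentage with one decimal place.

Num → 166
Eligible (known) → 166 + 19 + 86 + 112 + 7 = 390
Estimated eligible among unknowns → 0.5940 × 187 = 111.08
Denominator → 390 + 111.08 = 501.08
RR3 = 166 / 501.08 = 0.3313

33.1%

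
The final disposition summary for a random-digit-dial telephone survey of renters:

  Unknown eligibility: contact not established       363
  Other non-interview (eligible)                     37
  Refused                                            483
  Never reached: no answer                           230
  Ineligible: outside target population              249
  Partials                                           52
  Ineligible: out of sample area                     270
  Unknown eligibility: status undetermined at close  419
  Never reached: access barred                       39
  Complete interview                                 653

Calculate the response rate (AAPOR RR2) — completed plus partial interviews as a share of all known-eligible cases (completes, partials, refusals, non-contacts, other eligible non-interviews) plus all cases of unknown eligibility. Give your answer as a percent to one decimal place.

31.0%

No answer / not reached = 230 + 39 = 269
Eligibility not determined = 363 + 419 = 782
Ineligible = 249 + 270 = 519
Numerator → 653 + 52 = 705
Denom → 653 + 52 + 483 + 269 + 37 + 782 = 2276
RR2 = 705 / 2276 = 0.3098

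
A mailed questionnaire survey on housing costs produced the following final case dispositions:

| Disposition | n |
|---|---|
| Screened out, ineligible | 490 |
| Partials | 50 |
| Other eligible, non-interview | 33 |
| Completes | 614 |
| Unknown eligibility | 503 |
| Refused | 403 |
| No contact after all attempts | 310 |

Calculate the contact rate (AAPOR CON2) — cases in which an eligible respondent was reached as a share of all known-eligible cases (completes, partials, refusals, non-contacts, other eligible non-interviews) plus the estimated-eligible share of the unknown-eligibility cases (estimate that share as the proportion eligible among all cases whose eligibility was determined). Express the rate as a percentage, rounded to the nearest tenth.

Numerator → 614 + 50 + 403 + 33 = 1100
Known eligible → 614 + 50 + 403 + 310 + 33 = 1410
e = 1410 / (1410 + 490) = 1410 / 1900 = 0.7421
e × U → 0.7421 × 503 = 373.28
Base → 1410 + 373.28 = 1783.28
CON2 = 1100 / 1783.28 = 0.6168

61.7%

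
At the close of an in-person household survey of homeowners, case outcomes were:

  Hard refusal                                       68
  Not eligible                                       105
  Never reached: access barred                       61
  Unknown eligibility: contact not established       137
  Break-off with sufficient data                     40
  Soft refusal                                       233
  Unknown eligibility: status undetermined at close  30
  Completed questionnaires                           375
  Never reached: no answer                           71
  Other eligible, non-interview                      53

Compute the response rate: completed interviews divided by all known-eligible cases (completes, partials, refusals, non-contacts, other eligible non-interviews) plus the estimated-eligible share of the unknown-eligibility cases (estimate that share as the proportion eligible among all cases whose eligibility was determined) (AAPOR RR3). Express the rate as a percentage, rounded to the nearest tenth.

Declined to participate = 68 + 233 = 301
No answer / not reached = 71 + 61 = 132
Undetermined eligibility = 137 + 30 = 167
Num = 375
Determined eligible = 375 + 40 + 301 + 132 + 53 = 901
e = 901 / (901 + 105) = 901 / 1006 = 0.8956
e × U = 0.8956 × 167 = 149.57
Denom = 901 + 149.57 = 1050.57
RR3 = 375 / 1050.57 = 0.3569

35.7%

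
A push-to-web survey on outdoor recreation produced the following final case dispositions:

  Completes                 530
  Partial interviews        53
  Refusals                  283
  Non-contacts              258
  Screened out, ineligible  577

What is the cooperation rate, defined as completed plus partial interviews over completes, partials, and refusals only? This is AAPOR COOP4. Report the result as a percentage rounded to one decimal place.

Numerator → 530 + 53 = 583
Base → 530 + 53 + 283 = 866
COOP4 = 583 / 866 = 0.6732

67.3%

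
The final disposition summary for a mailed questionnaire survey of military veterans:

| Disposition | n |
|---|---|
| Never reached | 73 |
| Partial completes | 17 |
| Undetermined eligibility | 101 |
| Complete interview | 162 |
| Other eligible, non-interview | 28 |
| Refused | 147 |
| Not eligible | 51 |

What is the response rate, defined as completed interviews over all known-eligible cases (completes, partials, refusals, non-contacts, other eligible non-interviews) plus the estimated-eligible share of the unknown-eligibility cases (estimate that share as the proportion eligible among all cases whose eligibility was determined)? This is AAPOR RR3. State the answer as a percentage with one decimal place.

Top → 162
Determined eligible → 162 + 17 + 147 + 73 + 28 = 427
e = 427 / (427 + 51) = 427 / 478 = 0.8933
e × U → 0.8933 × 101 = 90.22
Denominator → 427 + 90.22 = 517.22
RR3 = 162 / 517.22 = 0.3132

31.3%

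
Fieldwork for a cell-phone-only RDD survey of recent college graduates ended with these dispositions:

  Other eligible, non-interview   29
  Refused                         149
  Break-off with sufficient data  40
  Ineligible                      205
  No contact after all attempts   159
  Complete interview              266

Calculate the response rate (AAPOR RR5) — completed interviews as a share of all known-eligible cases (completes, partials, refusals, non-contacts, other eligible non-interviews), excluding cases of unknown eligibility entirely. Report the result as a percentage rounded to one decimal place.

41.4%

Num → 266
Base → 266 + 40 + 149 + 159 + 29 = 643
RR5 = 266 / 643 = 0.4137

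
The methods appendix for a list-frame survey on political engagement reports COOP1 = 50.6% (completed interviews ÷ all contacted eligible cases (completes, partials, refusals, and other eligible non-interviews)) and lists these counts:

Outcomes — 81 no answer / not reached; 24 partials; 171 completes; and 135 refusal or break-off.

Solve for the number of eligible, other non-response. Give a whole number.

COOP1 = 171 / D = 0.506
D = 171 / 0.506 = 337.9
Rest of base = 330
eligible, other non-response = 337.9 − 330 ≈ 8

8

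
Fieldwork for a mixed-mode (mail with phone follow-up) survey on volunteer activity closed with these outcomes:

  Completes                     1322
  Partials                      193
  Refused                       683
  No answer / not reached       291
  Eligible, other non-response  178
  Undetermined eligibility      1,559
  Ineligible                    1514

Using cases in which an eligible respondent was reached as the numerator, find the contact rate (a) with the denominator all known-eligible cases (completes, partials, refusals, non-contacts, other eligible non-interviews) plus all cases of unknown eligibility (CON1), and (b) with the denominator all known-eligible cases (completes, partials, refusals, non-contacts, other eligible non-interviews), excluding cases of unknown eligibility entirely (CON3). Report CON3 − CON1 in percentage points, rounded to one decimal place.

32.9

Num → 1322 + 193 + 683 + 178 = 2376
Denom → 1322 + 193 + 683 + 291 + 178 + 1559 = 4226
CON1 = 2376 / 4226 = 0.5622
Denom → 1322 + 193 + 683 + 291 + 178 = 2667
CON3 = 2376 / 2667 = 0.8909
Difference = 89.09 − 56.22 = 32.87 percentage points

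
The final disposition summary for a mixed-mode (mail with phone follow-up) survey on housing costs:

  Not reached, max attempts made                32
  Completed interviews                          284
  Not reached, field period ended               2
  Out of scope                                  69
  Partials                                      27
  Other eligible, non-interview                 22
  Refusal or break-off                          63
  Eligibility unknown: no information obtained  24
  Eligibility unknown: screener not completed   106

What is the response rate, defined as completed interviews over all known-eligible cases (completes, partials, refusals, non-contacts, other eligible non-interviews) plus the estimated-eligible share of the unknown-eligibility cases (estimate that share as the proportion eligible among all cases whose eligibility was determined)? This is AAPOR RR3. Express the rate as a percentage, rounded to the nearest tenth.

52.4%

No answer / not reached = 2 + 32 = 34
Eligibility not determined = 106 + 24 = 130
Num = 284
Eligible (known) = 284 + 27 + 63 + 34 + 22 = 430
e = 430 / (430 + 69) = 430 / 499 = 0.8617
e × U = 0.8617 × 130 = 112.02
Denominator = 430 + 112.02 = 542.02
RR3 = 284 / 542.02 = 0.5240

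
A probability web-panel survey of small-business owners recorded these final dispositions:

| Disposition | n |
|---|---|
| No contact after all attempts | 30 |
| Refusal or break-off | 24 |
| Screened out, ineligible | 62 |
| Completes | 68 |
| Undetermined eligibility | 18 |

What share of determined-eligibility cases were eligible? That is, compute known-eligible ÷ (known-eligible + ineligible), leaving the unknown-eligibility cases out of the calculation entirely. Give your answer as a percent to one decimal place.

Determined eligible: 68 + 24 + 30 = 122
e = 122 / (122 + 62) = 122 / 184 = 0.6630

66.3%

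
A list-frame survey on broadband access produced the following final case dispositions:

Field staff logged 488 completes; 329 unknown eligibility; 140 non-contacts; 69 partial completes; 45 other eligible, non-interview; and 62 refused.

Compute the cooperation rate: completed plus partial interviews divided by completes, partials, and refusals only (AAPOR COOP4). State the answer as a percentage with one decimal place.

90.0%

Numerator = 488 + 69 = 557
Denominator = 488 + 69 + 62 = 619
COOP4 = 557 / 619 = 0.8998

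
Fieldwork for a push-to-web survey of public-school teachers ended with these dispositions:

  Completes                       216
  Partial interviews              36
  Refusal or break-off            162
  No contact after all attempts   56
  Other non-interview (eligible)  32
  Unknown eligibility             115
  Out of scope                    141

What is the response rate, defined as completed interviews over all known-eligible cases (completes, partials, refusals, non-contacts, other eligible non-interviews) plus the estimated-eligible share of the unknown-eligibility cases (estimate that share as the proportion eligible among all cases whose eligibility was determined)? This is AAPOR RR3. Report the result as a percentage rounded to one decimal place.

Numerator: 216
Known eligible: 216 + 36 + 162 + 56 + 32 = 502
e = 502 / (502 + 141) = 502 / 643 = 0.7807
Eligible share of unknowns: 0.7807 × 115 = 89.78
Denom: 502 + 89.78 = 591.78
RR3 = 216 / 591.78 = 0.3650

36.5%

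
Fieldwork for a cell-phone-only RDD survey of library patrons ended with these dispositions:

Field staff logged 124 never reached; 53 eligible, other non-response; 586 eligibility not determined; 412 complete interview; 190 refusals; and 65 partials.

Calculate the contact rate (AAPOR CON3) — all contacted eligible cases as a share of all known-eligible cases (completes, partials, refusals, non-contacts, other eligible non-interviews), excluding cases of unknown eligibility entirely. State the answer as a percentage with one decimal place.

85.3%

Top → 412 + 65 + 190 + 53 = 720
Denominator → 412 + 65 + 190 + 124 + 53 = 844
CON3 = 720 / 844 = 0.8531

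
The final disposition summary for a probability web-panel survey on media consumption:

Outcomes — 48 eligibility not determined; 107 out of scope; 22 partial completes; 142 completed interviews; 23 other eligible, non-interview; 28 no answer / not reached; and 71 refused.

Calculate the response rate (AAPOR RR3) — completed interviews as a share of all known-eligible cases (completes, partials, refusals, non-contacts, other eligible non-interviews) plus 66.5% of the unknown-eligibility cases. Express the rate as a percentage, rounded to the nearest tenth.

Numerator: 142
Determined eligible: 142 + 22 + 71 + 28 + 23 = 286
Eligible share of unknowns: 0.6650 × 48 = 31.92
Base: 286 + 31.92 = 317.92
RR3 = 142 / 317.92 = 0.4467

44.7%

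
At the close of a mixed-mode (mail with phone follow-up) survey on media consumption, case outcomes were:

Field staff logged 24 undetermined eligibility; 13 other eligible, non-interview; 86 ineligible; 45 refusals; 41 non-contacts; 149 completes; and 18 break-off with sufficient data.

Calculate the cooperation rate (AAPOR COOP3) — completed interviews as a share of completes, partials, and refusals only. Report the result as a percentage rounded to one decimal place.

Top = 149
Denominator = 149 + 18 + 45 = 212
COOP3 = 149 / 212 = 0.7028

70.3%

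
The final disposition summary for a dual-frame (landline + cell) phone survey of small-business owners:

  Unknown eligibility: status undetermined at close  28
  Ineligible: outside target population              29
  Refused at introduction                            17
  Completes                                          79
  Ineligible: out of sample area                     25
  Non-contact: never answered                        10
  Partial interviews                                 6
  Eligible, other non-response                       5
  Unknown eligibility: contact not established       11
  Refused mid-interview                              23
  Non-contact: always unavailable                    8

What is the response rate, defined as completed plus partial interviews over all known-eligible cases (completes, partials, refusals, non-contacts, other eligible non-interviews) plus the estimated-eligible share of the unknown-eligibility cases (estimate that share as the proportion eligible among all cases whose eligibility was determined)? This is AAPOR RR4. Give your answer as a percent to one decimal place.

Refusal or break-off = 17 + 23 = 40
No contact after all attempts = 10 + 8 = 18
Unknown eligibility = 11 + 28 = 39
Screened out, ineligible = 29 + 25 = 54
Num → 79 + 6 = 85
Known eligible → 79 + 6 + 40 + 18 + 5 = 148
e = 148 / (148 + 54) = 148 / 202 = 0.7327
Estimated eligible among unknowns → 0.7327 × 39 = 28.58
Denom → 148 + 28.58 = 176.58
RR4 = 85 / 176.58 = 0.4814

48.1%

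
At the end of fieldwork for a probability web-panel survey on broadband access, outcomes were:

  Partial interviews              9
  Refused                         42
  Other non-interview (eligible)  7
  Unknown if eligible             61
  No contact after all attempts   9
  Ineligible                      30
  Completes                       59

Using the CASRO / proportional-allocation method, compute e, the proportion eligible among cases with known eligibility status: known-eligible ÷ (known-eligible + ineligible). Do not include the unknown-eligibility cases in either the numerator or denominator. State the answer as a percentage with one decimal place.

80.8%

Eligible (known): 59 + 9 + 42 + 9 + 7 = 126
e = 126 / (126 + 30) = 126 / 156 = 0.8077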